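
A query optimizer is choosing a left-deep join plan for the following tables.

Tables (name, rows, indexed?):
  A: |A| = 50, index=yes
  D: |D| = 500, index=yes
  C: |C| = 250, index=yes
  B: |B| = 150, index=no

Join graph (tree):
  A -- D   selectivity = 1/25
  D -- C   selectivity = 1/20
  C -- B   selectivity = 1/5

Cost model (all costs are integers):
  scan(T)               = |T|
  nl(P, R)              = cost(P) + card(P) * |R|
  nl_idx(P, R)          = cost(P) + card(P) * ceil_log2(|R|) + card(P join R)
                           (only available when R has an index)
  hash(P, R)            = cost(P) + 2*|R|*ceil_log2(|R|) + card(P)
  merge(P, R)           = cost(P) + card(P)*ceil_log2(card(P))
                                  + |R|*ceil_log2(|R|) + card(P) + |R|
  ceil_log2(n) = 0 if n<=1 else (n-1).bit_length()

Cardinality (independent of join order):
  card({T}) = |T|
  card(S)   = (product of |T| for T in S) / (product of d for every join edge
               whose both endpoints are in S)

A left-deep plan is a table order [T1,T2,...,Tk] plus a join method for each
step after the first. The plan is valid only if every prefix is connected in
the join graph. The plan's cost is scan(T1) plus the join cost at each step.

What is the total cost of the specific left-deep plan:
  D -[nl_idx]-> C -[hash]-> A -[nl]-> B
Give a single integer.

step 1: scan D: cost=500, card=500
step 2: join C via nl_idx
    card(P join C) = 500*250/(20) = 6250
    cost = 500 + 500*8 + 6250 = 10750
step 3: join A via hash
    card(P join A) = 6250*50/(25) = 12500
    cost = 10750 + 2*50*6 + 6250 = 17600
step 4: join B via nl
    card(P join B) = 12500*150/(5) = 375000
    cost = 17600 + 12500*150 = 1892600

1892600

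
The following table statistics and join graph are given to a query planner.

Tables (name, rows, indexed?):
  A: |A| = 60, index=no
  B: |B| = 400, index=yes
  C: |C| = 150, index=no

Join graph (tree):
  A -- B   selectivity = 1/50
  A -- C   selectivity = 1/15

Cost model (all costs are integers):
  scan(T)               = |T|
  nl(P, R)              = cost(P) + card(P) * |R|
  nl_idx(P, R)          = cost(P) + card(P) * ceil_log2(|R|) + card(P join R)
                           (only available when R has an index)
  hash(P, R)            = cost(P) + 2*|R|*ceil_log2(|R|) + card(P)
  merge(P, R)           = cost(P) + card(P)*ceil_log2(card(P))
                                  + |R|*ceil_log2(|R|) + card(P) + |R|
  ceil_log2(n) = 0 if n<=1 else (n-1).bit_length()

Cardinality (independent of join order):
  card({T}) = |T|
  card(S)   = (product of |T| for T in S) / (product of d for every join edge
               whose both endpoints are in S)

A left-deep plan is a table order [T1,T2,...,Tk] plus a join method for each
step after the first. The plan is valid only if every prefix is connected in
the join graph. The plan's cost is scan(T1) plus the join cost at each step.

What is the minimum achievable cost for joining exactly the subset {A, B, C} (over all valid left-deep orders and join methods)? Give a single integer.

Selinger DP over subsets of {A,B,C}:
  {A}: scan cost=60, card=60
  {B}: scan cost=400, card=400
  {C}: scan cost=150, card=150
  {AB}: card=480; try (B,nl_idx)→1080, (A,hash)→1520, (B,merge)→4480, (A,merge)→4820, (B,hash)→7320, (B,nl)→24060 …(+1); best=1080 via (B,nl_idx)
  {AC}: card=600; try (A,hash)→1020, (C,merge)→1830, (A,merge)→1920, (C,hash)→2520, (C,nl)→9060, (A,nl)→9150; best=1020 via (A,hash)
  {ABC}: card=4800; try (C,hash)→3960, (C,merge)→7230, (B,hash)→8820, (B,nl_idx)→11220, (B,merge)→11620, (C,nl)→73080 …(+1); best=3960 via (C,hash)

3960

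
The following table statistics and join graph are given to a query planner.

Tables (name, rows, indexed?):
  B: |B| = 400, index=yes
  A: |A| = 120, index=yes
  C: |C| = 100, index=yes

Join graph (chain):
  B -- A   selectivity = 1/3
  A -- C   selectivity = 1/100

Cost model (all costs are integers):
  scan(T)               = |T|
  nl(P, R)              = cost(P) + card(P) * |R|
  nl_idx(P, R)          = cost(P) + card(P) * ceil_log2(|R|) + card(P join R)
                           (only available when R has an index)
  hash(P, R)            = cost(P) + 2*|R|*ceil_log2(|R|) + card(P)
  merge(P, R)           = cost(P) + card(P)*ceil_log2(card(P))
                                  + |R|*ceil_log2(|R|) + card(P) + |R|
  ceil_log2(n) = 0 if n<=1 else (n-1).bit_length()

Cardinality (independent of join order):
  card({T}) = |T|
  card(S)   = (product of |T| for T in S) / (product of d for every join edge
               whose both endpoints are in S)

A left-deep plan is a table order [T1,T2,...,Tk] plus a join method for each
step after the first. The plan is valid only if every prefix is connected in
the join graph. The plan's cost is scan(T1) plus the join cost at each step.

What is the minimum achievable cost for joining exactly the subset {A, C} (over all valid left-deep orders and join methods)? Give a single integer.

920

Selinger DP over subsets of {A,C}:
  {A}: scan cost=120, card=120
  {C}: scan cost=100, card=100
  {AC}: card=120; try (A,nl_idx)→920, (C,nl_idx)→1080, (C,hash)→1640, (A,merge)→1860, (C,merge)→1880, (A,hash)→1880 …(+2); best=920 via (A,nl_idx)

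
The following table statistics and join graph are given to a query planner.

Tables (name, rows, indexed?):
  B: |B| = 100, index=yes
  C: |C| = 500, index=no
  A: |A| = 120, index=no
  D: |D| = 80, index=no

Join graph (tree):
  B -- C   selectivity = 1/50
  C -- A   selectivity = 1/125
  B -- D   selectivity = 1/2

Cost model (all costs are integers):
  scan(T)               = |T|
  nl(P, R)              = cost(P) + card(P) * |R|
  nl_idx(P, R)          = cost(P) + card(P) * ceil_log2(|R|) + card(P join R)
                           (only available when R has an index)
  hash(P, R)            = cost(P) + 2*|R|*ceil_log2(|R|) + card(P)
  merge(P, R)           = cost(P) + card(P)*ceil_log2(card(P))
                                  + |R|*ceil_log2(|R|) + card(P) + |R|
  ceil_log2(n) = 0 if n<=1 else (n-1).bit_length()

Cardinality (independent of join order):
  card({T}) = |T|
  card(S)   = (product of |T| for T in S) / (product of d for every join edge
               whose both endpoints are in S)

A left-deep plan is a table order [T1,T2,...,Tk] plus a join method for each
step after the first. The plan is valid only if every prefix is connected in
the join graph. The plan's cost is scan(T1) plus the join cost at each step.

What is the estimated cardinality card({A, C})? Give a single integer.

480

Tables in S: A(120), C(500)
Edges inside S: C-A(d=125)
numerator = 120 * 500 = 60000
denominator = 125 = 125
card(S) = 60000 / 125 = 480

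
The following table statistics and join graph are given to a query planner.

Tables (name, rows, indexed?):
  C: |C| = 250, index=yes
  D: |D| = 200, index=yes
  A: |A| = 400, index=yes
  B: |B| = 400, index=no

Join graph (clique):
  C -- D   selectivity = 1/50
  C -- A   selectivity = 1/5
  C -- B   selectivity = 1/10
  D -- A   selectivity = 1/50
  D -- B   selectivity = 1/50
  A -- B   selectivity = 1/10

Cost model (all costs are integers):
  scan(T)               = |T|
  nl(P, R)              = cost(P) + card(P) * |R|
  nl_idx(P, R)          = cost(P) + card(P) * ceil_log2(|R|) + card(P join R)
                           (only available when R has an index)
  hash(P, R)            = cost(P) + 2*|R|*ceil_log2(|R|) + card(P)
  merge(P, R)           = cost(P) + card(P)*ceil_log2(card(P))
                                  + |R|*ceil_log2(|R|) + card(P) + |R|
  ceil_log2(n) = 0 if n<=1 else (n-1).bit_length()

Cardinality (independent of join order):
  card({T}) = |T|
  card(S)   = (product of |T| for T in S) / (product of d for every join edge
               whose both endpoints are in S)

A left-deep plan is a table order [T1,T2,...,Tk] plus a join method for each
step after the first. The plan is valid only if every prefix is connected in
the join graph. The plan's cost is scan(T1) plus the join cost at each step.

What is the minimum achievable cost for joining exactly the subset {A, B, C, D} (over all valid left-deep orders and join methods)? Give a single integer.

Selinger DP over subsets of {A,B,C,D}:
  {C}: scan cost=250, card=250
  {D}: scan cost=200, card=200
  {A}: scan cost=400, card=400
  {B}: scan cost=400, card=400
  {CD}: card=1000; try (C,nl_idx)→2800, (D,nl_idx)→3250, (D,hash)→3700, (C,merge)→4250, (D,merge)→4300, (C,hash)→4400 …(+2); best=2800 via (C,nl_idx)
  {AC}: card=20000; try (C,hash)→4800, (A,merge)→6500, (C,merge)→6650, (A,hash)→7700, (A,nl_idx)→22500, (C,nl_idx)→23600 …(+2); best=4800 via (C,hash)
  {BC}: card=10000; try (C,hash)→4800, (B,merge)→6500, (C,merge)→6650, (B,hash)→7700, (C,nl_idx)→13600, (B,nl)→100250 …(+1); best=4800 via (C,hash)
  {AD}: card=1600; try (A,nl_idx)→3600, (D,hash)→4000, (D,nl_idx)→5200, (A,merge)→6000, (D,merge)→6200, (A,hash)→7600 …(+2); best=3600 via (A,nl_idx)
  {BD}: card=1600; try (D,hash)→4000, (D,nl_idx)→5200, (B,merge)→6000, (D,merge)→6200, (B,hash)→7600, (B,nl)→80200 …(+1); best=4000 via (D,hash)
  {AB}: card=16000; try (B,hash)→8000, (A,hash)→8000, (B,merge)→8400, (A,merge)→8400, (A,nl_idx)→20000, (B,nl)→160400 …(+1); best=8000 via (B,hash)
  {ACD}: card=1600; try (C,hash)→9200, (A,hash)→11000, (A,nl_idx)→13400, (A,merge)→17800, (C,nl_idx)→18000, (C,merge)→25050 …(+6); best=9200 via (C,hash)
  {BCD}: card=800; try (C,hash)→9600, (B,hash)→11000, (C,nl_idx)→17600, (B,merge)→17800, (D,hash)→18000, (C,merge)→25450 …(+5); best=9600 via (C,hash)
  {ABC}: card=80000; try (A,hash)→22000, (C,hash)→28000, (B,hash)→32000, (A,merge)→158800, (A,nl_idx)→174800, (C,nl_idx)→216000 …(+5); best=22000 via (A,hash)
  {ABD}: card=1280; try (B,hash)→12400, (A,hash)→12800, (A,nl_idx)→19680, (B,merge)→26800, (D,hash)→27200, (A,merge)→27200 …(+5); best=12400 via (B,hash)
  {ABCD}: card=128; try (A,nl_idx)→16928, (A,hash)→17600, (C,hash)→17680, (B,hash)→18000, (A,merge)→22400, (C,nl_idx)→22768 …(+9); best=16928 via (A,nl_idx)

16928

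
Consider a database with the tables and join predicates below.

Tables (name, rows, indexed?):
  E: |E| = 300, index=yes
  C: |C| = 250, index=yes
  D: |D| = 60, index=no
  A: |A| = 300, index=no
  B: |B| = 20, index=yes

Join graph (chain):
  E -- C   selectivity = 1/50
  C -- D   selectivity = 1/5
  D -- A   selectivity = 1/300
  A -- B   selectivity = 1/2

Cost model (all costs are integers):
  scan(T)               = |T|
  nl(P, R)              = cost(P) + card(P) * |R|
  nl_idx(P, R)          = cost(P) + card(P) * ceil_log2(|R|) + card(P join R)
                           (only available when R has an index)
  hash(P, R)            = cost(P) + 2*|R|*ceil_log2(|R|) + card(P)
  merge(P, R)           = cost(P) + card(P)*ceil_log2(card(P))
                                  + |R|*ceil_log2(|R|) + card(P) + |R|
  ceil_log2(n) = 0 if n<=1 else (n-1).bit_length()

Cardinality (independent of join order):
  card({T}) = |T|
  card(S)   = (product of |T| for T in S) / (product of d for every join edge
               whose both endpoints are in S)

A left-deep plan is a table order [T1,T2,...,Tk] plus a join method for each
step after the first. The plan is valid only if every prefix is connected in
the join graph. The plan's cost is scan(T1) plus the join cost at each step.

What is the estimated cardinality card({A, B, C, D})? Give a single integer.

30000

Tables in S: A(300), B(20), C(250), D(60)
Edges inside S: C-D(d=5), D-A(d=300), A-B(d=2)
numerator = 300 * 20 * 250 * 60 = 90000000
denominator = 5 * 300 * 2 = 3000
card(S) = 90000000 / 3000 = 30000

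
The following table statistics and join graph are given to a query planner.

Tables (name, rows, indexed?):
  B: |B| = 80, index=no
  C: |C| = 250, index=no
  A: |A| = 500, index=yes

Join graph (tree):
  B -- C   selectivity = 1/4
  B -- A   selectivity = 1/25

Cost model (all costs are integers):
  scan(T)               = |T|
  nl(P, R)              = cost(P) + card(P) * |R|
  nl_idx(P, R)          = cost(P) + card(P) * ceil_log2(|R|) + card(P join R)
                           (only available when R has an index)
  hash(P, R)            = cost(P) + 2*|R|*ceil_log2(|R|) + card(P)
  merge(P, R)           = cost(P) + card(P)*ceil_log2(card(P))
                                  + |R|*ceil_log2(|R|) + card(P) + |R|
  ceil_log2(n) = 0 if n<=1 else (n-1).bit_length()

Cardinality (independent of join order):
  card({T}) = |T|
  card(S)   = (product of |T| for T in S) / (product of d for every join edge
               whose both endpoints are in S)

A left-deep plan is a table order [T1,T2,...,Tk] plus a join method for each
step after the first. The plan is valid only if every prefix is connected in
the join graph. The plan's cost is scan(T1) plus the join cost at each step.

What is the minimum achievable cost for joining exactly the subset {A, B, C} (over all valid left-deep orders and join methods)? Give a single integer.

Selinger DP over subsets of {A,B,C}:
  {B}: scan cost=80, card=80
  {C}: scan cost=250, card=250
  {A}: scan cost=500, card=500
  {BC}: card=5000; try (B,hash)→1620, (C,merge)→2970, (B,merge)→3140, (C,hash)→4160, (C,nl)→20080, (B,nl)→20250; best=1620 via (B,hash)
  {AB}: card=1600; try (B,hash)→2120, (A,nl_idx)→2400, (A,merge)→5720, (B,merge)→6140, (A,hash)→9160, (A,nl)→40080 …(+1); best=2120 via (B,hash)
  {ABC}: card=100000; try (C,hash)→7720, (A,hash)→15620, (C,merge)→23570, (A,merge)→76620, (A,nl_idx)→146620, (C,nl)→402120 …(+1); best=7720 via (C,hash)

7720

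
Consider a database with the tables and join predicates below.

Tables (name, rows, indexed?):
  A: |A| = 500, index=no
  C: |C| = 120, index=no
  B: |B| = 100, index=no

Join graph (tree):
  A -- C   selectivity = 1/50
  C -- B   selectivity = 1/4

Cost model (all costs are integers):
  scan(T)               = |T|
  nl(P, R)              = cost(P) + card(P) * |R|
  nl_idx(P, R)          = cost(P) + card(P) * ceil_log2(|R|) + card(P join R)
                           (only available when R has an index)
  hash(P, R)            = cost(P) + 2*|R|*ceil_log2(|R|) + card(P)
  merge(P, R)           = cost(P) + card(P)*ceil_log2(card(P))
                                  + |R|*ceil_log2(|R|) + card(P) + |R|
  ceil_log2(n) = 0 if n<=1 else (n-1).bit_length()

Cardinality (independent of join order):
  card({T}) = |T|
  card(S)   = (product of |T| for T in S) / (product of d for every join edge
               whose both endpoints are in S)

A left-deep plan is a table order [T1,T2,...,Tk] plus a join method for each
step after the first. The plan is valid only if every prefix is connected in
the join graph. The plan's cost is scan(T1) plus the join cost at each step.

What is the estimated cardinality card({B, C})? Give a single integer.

3000

Tables in S: B(100), C(120)
Edges inside S: C-B(d=4)
numerator = 100 * 120 = 12000
denominator = 4 = 4
card(S) = 12000 / 4 = 3000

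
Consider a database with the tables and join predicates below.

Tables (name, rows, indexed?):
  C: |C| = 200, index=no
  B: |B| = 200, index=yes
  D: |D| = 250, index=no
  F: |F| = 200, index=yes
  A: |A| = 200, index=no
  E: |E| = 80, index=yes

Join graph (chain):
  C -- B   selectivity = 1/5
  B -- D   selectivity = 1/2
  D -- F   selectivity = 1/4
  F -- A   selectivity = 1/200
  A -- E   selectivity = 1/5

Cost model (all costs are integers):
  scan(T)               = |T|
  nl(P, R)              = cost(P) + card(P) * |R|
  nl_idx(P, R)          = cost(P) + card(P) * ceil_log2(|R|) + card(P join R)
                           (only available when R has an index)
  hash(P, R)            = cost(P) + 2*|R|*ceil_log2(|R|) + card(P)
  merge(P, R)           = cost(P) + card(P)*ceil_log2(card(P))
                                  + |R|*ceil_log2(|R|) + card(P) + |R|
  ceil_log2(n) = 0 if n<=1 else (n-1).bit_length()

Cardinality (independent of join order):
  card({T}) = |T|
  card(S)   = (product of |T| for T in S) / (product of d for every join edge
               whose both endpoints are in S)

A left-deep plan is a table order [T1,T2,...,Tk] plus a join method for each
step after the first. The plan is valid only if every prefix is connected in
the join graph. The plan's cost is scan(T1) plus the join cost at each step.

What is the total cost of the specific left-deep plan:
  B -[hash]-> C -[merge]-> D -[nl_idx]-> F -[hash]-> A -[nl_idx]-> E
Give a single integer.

step 1: scan B: cost=200, card=200
step 2: join C via hash
    card(P join C) = 200*200/(5) = 8000
    cost = 200 + 2*200*8 + 200 = 3600
step 3: join D via merge
    card(P join D) = 8000*250/(2) = 1000000
    cost = 3600 + 8000*13 + 250*8 + 8000 + 250 = 117850
step 4: join F via nl_idx
    card(P join F) = 1000000*200/(4) = 50000000
    cost = 117850 + 1000000*8 + 50000000 = 58117850
step 5: join A via hash
    card(P join A) = 50000000*200/(200) = 50000000
    cost = 58117850 + 2*200*8 + 50000000 = 108121050
step 6: join E via nl_idx
    card(P join E) = 50000000*80/(5) = 800000000
    cost = 108121050 + 50000000*7 + 800000000 = 1258121050

1258121050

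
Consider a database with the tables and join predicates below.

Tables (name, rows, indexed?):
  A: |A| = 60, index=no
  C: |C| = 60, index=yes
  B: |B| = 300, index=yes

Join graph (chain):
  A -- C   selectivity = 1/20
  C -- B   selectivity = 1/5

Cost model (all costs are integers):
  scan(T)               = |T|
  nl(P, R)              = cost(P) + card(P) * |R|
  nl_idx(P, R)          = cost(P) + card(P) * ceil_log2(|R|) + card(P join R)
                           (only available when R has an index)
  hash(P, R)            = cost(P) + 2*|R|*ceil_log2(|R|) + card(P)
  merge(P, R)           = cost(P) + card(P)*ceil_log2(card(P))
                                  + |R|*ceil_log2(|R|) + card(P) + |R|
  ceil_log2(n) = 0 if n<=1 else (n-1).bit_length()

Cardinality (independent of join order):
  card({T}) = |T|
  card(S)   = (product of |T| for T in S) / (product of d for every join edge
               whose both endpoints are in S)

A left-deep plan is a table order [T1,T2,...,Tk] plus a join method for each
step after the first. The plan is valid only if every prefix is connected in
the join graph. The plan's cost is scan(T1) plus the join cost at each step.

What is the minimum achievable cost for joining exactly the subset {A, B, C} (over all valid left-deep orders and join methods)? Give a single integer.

Selinger DP over subsets of {A,B,C}:
  {A}: scan cost=60, card=60
  {C}: scan cost=60, card=60
  {B}: scan cost=300, card=300
  {AC}: card=180; try (C,nl_idx)→600, (C,hash)→840, (A,hash)→840, (C,merge)→900, (A,merge)→900, (C,nl)→3660 …(+1); best=600 via (C,nl_idx)
  {BC}: card=3600; try (C,hash)→1320, (B,merge)→3480, (C,merge)→3720, (B,nl_idx)→4200, (B,hash)→5520, (C,nl_idx)→5700 …(+2); best=1320 via (C,hash)
  {ABC}: card=10800; try (B,merge)→5220, (A,hash)→5640, (B,hash)→6180, (B,nl_idx)→13020, (A,merge)→48540, (B,nl)→54600 …(+1); best=5220 via (B,merge)

5220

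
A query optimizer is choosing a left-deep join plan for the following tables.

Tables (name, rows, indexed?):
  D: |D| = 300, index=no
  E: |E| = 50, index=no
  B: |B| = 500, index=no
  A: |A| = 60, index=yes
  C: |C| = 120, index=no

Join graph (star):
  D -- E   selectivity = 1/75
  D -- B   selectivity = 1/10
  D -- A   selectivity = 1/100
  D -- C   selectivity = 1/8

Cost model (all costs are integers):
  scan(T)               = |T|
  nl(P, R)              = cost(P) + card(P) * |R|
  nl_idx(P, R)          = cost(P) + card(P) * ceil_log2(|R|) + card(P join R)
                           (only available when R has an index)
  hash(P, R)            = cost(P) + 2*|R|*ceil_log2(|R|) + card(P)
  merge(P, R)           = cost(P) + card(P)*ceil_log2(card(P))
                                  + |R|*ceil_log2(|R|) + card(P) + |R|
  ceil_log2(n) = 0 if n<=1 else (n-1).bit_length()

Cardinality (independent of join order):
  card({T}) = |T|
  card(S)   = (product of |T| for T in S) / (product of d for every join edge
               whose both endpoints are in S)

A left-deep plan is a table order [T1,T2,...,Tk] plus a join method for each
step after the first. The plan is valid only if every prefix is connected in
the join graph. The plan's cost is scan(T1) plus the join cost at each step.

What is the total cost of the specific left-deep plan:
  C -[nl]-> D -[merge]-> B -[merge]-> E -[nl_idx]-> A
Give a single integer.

5369470

step 1: scan C: cost=120, card=120
step 2: join D via nl
    card(P join D) = 120*300/(8) = 4500
    cost = 120 + 120*300 = 36120
step 3: join B via merge
    card(P join B) = 4500*500/(10) = 225000
    cost = 36120 + 4500*13 + 500*9 + 4500 + 500 = 104120
step 4: join E via merge
    card(P join E) = 225000*50/(75) = 150000
    cost = 104120 + 225000*18 + 50*6 + 225000 + 50 = 4379470
step 5: join A via nl_idx
    card(P join A) = 150000*60/(100) = 90000
    cost = 4379470 + 150000*6 + 90000 = 5369470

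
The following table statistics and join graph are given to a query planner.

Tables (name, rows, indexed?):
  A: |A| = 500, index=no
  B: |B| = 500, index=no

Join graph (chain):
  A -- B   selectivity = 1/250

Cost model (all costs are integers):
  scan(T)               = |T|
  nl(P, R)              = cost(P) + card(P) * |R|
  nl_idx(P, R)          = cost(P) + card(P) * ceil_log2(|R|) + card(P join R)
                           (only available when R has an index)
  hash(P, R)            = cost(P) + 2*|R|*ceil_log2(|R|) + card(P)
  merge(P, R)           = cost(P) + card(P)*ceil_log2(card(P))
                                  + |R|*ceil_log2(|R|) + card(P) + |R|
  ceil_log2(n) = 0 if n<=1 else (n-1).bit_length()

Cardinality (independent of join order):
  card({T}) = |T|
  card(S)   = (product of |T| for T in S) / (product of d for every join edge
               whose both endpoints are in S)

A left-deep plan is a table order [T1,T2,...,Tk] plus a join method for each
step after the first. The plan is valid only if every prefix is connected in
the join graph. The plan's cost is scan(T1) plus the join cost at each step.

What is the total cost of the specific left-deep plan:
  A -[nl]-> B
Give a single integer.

step 1: scan A: cost=500, card=500
step 2: join B via nl
    card(P join B) = 500*500/(250) = 1000
    cost = 500 + 500*500 = 250500

250500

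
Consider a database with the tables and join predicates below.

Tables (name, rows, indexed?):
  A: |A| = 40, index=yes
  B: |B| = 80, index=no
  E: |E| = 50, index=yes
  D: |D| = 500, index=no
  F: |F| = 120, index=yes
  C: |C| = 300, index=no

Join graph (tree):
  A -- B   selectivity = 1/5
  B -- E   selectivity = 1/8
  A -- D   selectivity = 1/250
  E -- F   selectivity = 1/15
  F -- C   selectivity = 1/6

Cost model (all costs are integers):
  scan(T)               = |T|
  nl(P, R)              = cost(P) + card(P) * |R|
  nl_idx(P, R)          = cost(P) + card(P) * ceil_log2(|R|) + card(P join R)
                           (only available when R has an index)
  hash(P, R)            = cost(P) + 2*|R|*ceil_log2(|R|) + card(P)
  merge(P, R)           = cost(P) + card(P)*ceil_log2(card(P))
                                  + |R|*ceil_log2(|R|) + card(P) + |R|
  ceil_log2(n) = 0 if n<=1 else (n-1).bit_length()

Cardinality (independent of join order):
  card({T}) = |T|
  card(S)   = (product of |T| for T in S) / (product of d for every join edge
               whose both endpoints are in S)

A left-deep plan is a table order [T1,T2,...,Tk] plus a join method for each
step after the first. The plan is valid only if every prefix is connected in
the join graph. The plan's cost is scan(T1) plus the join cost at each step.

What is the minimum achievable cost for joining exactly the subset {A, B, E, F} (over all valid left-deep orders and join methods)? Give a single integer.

Selinger DP over subsets of {A,B,E,F}:
  {A}: scan cost=40, card=40
  {B}: scan cost=80, card=80
  {E}: scan cost=50, card=50
  {F}: scan cost=120, card=120
  {AB}: card=640; try (A,hash)→640, (B,merge)→960, (A,merge)→1000, (B,hash)→1200, (A,nl_idx)→1200, (B,nl)→3240 …(+1); best=640 via (A,hash)
  {BE}: card=500; try (E,hash)→760, (B,merge)→1040, (E,nl_idx)→1060, (E,merge)→1070, (B,hash)→1220, (B,nl)→4050 …(+1); best=760 via (E,hash)
  {EF}: card=400; try (F,nl_idx)→800, (E,hash)→840, (E,nl_idx)→1240, (F,merge)→1360, (E,merge)→1430, (F,hash)→1780 …(+2); best=800 via (F,nl_idx)
  {ABE}: card=4000; try (A,hash)→1740, (E,hash)→1880, (A,merge)→6040, (A,nl_idx)→7760, (E,merge)→8030, (E,nl_idx)→8480 …(+2); best=1740 via (A,hash)
  {BEF}: card=4000; try (B,hash)→2320, (F,hash)→2940, (B,merge)→5440, (F,merge)→6720, (F,nl_idx)→8260, (B,nl)→32800 …(+1); best=2320 via (B,hash)
  {ABEF}: card=32000; try (A,hash)→6800, (F,hash)→7420, (A,merge)→54600, (F,merge)→54700, (A,nl_idx)→58320, (F,nl_idx)→61740 …(+2); best=6800 via (A,hash)

6800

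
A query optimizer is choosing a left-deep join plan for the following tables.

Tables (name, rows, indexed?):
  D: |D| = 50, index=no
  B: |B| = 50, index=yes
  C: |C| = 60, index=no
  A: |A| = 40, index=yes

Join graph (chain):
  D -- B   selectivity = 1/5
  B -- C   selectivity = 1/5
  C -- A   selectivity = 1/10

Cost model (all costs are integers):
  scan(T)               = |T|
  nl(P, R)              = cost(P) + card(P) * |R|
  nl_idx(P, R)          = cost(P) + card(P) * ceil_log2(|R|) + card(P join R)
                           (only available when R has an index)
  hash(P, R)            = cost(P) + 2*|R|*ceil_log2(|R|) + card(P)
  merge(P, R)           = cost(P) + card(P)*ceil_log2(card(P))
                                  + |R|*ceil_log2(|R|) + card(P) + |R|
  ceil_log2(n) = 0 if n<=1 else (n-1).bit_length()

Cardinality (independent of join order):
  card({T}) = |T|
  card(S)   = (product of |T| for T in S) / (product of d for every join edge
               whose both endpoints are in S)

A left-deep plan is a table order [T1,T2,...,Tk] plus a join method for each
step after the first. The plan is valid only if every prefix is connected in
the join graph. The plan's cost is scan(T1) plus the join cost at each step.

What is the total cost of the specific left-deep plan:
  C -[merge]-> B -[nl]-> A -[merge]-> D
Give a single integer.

56380

step 1: scan C: cost=60, card=60
step 2: join B via merge
    card(P join B) = 60*50/(5) = 600
    cost = 60 + 60*6 + 50*6 + 60 + 50 = 830
step 3: join A via nl
    card(P join A) = 600*40/(10) = 2400
    cost = 830 + 600*40 = 24830
step 4: join D via merge
    card(P join D) = 2400*50/(5) = 24000
    cost = 24830 + 2400*12 + 50*6 + 2400 + 50 = 56380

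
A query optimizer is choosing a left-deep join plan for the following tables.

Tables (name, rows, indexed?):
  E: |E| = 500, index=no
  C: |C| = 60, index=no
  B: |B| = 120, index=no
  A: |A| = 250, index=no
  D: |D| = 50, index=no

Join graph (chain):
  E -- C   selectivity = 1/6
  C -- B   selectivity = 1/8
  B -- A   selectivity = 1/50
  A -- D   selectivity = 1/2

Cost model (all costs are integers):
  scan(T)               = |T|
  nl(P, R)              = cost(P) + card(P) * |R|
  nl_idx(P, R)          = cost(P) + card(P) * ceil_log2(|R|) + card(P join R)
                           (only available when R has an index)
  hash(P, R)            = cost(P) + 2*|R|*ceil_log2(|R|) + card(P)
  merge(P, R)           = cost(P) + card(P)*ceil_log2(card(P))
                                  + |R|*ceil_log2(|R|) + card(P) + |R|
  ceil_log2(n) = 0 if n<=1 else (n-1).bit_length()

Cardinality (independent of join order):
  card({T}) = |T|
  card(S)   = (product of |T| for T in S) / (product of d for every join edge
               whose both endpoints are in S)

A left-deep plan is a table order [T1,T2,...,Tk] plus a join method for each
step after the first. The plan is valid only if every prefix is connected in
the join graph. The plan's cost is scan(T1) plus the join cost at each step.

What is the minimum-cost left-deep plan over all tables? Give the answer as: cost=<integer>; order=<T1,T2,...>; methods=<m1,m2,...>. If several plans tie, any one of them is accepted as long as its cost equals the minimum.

Selinger DP (subsets sized 1..n):
  {E}: scan cost=500, card=500
  {C}: scan cost=60, card=60
  {B}: scan cost=120, card=120
  {A}: scan cost=250, card=250
  {D}: scan cost=50, card=50
  {CE}: card=5000; try (C,hash)→1720, (E,merge)→5480, (C,merge)→5920, (E,hash)→9120, (E,nl)→30060, (C,nl)→30500; best=1720 via (C,hash)
  {BC}: card=900; try (C,hash)→960, (B,merge)→1440, (C,merge)→1500, (B,hash)→1800, (B,nl)→7260, (C,nl)→7320; best=960 via (C,hash)
  {AB}: card=600; try (B,hash)→2180, (A,merge)→3330, (B,merge)→3460, (A,hash)→4240, (A,nl)→30120, (B,nl)→30250; best=2180 via (B,hash)
  {AD}: card=6250; try (D,hash)→1100, (A,merge)→2650, (D,merge)→2850, (A,hash)→4100, (A,nl)→12550, (D,nl)→12750; best=1100 via (D,hash)
  {BCE}: card=75000; try (B,hash)→8400, (E,hash)→10860, (E,merge)→15860, (B,merge)→72680, (E,nl)→450960, (B,nl)→601720; best=8400 via (B,hash)
  {ABC}: card=4500; try (C,hash)→3500, (A,hash)→5860, (C,merge)→9200, (A,merge)→13110, (C,nl)→38180, (A,nl)→225960; best=3500 via (C,hash)
  {ABD}: card=15000; try (D,hash)→3380, (B,hash)→9030, (D,merge)→9130, (D,nl)→32180, (B,merge)→89560, (B,nl)→751100; best=3380 via (D,hash)
  {ABCE}: card=375000; try (E,hash)→17000, (E,merge)→71500, (A,hash)→87400, (A,merge)→1360650, (E,nl)→2253500, (A,nl)→18758400; best=17000 via (E,hash)
  {ABCD}: card=112500; try (D,hash)→8600, (C,hash)→19100, (D,merge)→66850, (D,nl)→228500, (C,merge)→228800, (C,nl)→903380; best=8600 via (D,hash)
  {ABCDE}: card=9375000; try (E,hash)→130100, (D,hash)→392600, (E,merge)→2038600, (D,merge)→7517350, (D,nl)→18767000, (E,nl)→56258600; best=130100 via (E,hash)

cost=130100; order=A,B,C,D,E; methods=hash,hash,hash,hash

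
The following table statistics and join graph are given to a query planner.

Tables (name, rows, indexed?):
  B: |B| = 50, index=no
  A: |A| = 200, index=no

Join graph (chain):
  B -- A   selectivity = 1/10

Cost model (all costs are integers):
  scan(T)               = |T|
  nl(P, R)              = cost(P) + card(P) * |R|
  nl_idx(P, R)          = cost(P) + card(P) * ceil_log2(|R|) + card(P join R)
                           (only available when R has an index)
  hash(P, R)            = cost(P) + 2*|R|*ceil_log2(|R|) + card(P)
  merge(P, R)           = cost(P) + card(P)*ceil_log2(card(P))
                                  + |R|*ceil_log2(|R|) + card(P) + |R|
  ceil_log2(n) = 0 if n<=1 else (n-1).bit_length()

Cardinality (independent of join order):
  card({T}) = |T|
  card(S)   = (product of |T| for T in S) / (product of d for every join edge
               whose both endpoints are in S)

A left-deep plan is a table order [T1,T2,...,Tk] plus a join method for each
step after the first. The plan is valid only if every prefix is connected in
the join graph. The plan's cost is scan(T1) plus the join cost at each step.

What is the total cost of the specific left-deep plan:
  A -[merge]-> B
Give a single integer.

step 1: scan A: cost=200, card=200
step 2: join B via merge
    card(P join B) = 200*50/(10) = 1000
    cost = 200 + 200*8 + 50*6 + 200 + 50 = 2350

2350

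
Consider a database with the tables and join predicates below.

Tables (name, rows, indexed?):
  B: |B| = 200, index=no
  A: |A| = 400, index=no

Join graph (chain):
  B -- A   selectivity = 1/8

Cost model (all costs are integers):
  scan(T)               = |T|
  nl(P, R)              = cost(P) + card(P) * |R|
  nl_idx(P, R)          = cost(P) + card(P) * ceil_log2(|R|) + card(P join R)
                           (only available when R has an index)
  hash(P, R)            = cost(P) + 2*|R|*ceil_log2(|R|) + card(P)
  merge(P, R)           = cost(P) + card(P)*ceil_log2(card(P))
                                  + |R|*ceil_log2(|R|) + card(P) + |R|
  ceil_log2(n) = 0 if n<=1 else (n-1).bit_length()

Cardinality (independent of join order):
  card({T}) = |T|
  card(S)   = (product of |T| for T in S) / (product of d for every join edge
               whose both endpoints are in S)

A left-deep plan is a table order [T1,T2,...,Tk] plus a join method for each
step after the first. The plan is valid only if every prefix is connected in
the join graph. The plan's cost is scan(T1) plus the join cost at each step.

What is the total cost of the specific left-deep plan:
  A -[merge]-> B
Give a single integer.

step 1: scan A: cost=400, card=400
step 2: join B via merge
    card(P join B) = 400*200/(8) = 10000
    cost = 400 + 400*9 + 200*8 + 400 + 200 = 6200

6200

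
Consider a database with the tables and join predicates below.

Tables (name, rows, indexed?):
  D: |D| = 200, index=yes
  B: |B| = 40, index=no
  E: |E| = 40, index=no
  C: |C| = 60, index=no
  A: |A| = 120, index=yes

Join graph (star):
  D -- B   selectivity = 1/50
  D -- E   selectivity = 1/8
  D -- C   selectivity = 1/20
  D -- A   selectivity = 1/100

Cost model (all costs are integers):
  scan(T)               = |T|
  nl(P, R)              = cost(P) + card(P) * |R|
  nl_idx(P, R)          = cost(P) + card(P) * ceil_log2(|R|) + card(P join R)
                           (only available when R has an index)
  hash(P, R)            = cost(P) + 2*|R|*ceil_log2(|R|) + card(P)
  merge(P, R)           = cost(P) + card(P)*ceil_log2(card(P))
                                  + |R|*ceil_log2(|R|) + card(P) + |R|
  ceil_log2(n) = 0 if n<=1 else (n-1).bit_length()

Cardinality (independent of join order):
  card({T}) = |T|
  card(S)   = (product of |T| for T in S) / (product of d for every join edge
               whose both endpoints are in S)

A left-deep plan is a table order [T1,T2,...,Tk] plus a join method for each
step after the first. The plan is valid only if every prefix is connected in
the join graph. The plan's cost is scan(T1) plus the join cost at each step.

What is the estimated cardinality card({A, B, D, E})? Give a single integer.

Tables in S: A(120), B(40), D(200), E(40)
Edges inside S: D-B(d=50), D-E(d=8), D-A(d=100)
numerator = 120 * 40 * 200 * 40 = 38400000
denominator = 50 * 8 * 100 = 40000
card(S) = 38400000 / 40000 = 960

960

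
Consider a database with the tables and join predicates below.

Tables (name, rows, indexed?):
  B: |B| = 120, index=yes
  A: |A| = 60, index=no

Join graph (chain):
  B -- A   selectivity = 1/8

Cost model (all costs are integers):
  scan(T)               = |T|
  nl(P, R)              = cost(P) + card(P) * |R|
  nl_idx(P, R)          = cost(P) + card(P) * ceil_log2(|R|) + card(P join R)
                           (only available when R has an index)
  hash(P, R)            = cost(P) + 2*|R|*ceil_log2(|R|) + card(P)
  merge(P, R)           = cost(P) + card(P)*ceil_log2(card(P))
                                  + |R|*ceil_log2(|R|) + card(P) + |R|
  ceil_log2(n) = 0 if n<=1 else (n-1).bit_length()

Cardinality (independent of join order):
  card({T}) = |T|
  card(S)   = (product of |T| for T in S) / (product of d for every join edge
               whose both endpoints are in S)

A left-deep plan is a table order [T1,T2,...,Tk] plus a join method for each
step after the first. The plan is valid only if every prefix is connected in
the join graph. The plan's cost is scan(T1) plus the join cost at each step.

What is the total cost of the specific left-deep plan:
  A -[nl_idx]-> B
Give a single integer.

1380

step 1: scan A: cost=60, card=60
step 2: join B via nl_idx
    card(P join B) = 60*120/(8) = 900
    cost = 60 + 60*7 + 900 = 1380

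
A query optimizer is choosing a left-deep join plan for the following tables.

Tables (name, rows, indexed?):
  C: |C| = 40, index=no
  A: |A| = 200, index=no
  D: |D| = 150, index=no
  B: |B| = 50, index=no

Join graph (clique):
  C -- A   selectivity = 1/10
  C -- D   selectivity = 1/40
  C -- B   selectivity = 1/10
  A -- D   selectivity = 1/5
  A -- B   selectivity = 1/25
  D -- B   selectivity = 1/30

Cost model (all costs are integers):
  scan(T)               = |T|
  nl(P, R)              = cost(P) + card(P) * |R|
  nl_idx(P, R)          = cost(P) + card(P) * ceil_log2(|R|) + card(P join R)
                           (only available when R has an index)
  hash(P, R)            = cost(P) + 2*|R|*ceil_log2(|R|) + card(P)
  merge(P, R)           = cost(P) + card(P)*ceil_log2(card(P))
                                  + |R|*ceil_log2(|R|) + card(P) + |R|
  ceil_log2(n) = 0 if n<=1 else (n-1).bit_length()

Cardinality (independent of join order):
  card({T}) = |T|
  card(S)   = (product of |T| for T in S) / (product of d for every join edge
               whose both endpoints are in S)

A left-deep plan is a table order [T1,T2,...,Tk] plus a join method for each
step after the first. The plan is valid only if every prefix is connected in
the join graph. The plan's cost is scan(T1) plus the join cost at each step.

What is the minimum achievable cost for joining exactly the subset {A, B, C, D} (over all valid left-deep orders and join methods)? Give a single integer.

3480

Selinger DP over subsets of {A,B,C,D}:
  {C}: scan cost=40, card=40
  {A}: scan cost=200, card=200
  {D}: scan cost=150, card=150
  {B}: scan cost=50, card=50
  {AC}: card=800; try (C,hash)→880, (A,merge)→2120, (C,merge)→2280, (A,hash)→3280, (A,nl)→8040, (C,nl)→8200; best=880 via (C,hash)
  {CD}: card=150; try (C,hash)→780, (D,merge)→1670, (C,merge)→1780, (D,hash)→2480, (D,nl)→6040, (C,nl)→6150; best=780 via (C,hash)
  {BC}: card=200; try (C,hash)→580, (B,merge)→670, (C,merge)→680, (B,hash)→680, (B,nl)→2040, (C,nl)→2050; best=580 via (C,hash)
  {AD}: card=6000; try (D,hash)→2800, (A,merge)→3300, (D,merge)→3350, (A,hash)→3500, (A,nl)→30150, (D,nl)→30200; best=2800 via (D,hash)
  {AB}: card=400; try (B,hash)→1000, (A,merge)→2200, (B,merge)→2350, (A,hash)→3300, (A,nl)→10050, (B,nl)→10200; best=1000 via (B,hash)
  {BD}: card=250; try (B,hash)→900, (D,merge)→1750, (B,merge)→1850, (D,hash)→2500, (D,nl)→7550, (B,nl)→7650; best=900 via (B,hash)
  {ACD}: card=600; try (A,merge)→3930, (D,hash)→4080, (A,hash)→4130, (C,hash)→9280, (D,merge)→11030, (A,nl)→30780 …(+3); best=3930 via (A,merge)
  {ABC}: card=160; try (C,hash)→1880, (B,hash)→2280, (A,hash)→3980, (A,merge)→4180, (C,merge)→5280, (B,merge)→10030 …(+3); best=1880 via (C,hash)
  {BCD}: card=25; try (B,hash)→1530, (C,hash)→1630, (B,merge)→2480, (D,hash)→3180, (C,merge)→3430, (D,merge)→3730 …(+3); best=1530 via (B,hash)
  {ABD}: card=400; try (D,hash)→3800, (A,hash)→4350, (A,merge)→4950, (D,merge)→6350, (B,hash)→9400, (A,nl)→50900 …(+3); best=3800 via (D,hash)
  {ABCD}: card=4; try (A,merge)→3480, (D,hash)→4440, (D,merge)→4670, (C,hash)→4680, (A,hash)→4755, (B,hash)→5130 …(+6); best=3480 via (A,merge)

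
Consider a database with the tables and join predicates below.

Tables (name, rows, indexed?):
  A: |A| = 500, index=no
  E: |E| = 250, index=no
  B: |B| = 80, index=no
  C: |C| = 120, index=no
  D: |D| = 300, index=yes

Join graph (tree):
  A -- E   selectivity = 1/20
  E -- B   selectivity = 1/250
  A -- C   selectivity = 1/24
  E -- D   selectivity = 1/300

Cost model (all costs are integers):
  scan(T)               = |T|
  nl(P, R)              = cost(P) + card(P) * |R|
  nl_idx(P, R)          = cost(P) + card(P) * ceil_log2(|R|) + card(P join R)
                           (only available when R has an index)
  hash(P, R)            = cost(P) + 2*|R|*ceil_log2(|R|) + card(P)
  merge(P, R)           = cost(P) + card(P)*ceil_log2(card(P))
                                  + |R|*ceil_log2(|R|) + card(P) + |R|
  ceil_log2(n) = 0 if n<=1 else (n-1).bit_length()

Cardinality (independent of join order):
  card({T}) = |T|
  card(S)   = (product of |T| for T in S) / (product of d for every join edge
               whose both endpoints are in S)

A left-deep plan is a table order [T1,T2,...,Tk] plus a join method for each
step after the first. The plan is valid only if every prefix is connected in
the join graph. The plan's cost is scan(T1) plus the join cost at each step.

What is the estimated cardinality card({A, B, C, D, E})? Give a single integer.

10000

Tables in S: A(500), B(80), C(120), D(300), E(250)
Edges inside S: A-E(d=20), E-B(d=250), A-C(d=24), E-D(d=300)
numerator = 500 * 80 * 120 * 300 * 250 = 360000000000
denominator = 20 * 250 * 24 * 300 = 36000000
card(S) = 360000000000 / 36000000 = 10000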